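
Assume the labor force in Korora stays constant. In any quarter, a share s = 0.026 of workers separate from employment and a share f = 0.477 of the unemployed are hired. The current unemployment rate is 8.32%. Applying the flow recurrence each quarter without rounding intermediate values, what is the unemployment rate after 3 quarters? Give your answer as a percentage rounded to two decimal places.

Unemployment rate after three quarters ≈ 5.56%.

With a fixed labor force, u_{t+1} = u_t + s·(1−u_t) − f·u_t = u_t·(1−s−f) + s.
Here 1−s−f = 0.497 and s = 0.026.
u_1 = 0.083200 × 0.497 + 0.026 = 0.067350.
u_2 = 0.067350 × 0.497 + 0.026 = 0.059473.
u_3 = 0.059473 × 0.497 + 0.026 = 0.055558.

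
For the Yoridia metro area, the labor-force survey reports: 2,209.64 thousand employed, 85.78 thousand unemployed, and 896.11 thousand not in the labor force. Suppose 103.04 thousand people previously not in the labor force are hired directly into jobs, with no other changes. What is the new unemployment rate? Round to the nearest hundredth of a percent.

New unemployment rate ≈ 3.58%.

Initially, labor force = 2,209.64 + 85.78 = 2,295.42 thousand, so u = 85.78/2,295.42 = 3.74%.
After the change, employed and labor force both rise by 103.04; unemployed unchanged → E = 2,312.68, U = 85.78, labor force = 2,398.46 thousand.
New unemployment rate = 85.78 / 2,398.46 = 3.58%.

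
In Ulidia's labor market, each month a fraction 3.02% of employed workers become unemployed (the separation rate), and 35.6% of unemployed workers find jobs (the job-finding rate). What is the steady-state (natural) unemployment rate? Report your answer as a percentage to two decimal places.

At steady state the flows balance: s·E = f·U, so U/(E+U) = s/(s+f).
u* = 3.02 / (3.02 + 35.6) = 3.02 / 38.62 = 7.82%.

Steady-state unemployment rate ≈ 7.82%.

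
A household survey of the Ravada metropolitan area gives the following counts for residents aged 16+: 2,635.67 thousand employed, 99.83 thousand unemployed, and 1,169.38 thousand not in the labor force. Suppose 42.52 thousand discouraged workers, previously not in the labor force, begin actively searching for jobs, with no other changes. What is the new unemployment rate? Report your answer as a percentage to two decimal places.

Initially, labor force = 2,635.67 + 99.83 = 2,735.50 thousand, so u = 99.83/2,735.50 = 3.65%.
After the change, unemployed and labor force both rise by 42.52 → E = 2,635.67, U = 142.35, labor force = 2,778.02 thousand.
New unemployment rate = 142.35 / 2,778.02 = 5.12%.

New unemployment rate ≈ 5.12%.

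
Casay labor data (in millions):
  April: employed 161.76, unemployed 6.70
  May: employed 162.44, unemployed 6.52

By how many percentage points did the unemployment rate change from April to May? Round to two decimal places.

The unemployment rate changed by −0.12 percentage points.

April: labor force = 161.76 + 6.70 = 168.46; u = 6.70/168.46 = 3.98%.
May: labor force = 162.44 + 6.52 = 168.96; u = 6.52/168.96 = 3.86%.
Change = 3.86% − 3.98% = −0.12 pp.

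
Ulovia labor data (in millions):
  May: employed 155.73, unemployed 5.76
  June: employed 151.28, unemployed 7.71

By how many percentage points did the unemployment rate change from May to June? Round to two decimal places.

May: labor force = 155.73 + 5.76 = 161.49; u = 5.76/161.49 = 3.57%.
June: labor force = 151.28 + 7.71 = 158.99; u = 7.71/158.99 = 4.85%.
Change = 4.85% − 3.57% = +1.28 pp.

The unemployment rate changed by +1.28 percentage points.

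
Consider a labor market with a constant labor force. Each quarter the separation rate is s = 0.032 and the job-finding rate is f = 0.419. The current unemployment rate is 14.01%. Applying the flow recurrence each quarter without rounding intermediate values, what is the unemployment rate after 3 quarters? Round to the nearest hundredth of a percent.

Unemployment rate after three quarters ≈ 8.24%.

With a fixed labor force, u_{t+1} = u_t + s·(1−u_t) − f·u_t = u_t·(1−s−f) + s.
Here 1−s−f = 0.549 and s = 0.032.
u_1 = 0.140100 × 0.549 + 0.032 = 0.108915.
u_2 = 0.108915 × 0.549 + 0.032 = 0.091794.
u_3 = 0.091794 × 0.549 + 0.032 = 0.082395.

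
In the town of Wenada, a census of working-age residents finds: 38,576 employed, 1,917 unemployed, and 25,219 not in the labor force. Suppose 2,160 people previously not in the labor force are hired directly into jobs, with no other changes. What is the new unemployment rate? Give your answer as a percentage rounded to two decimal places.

New unemployment rate ≈ 4.49%.

Initially, labor force = 38,576 + 1,917 = 40,493, so u = 1,917/40,493 = 4.73%.
After the change, employed and labor force both rise by 2,160; unemployed unchanged → E = 40,736, U = 1,917, labor force = 42,653.
New unemployment rate = 1,917 / 42,653 = 4.49%.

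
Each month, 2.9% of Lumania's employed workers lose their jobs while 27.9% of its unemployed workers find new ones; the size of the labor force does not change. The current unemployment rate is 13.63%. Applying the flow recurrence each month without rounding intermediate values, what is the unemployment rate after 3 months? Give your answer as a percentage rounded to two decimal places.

With a fixed labor force, u_{t+1} = u_t + s·(1−u_t) − f·u_t = u_t·(1−s−f) + s.
Here 1−s−f = 0.692 and s = 0.029.
u_1 = 0.136300 × 0.692 + 0.029 = 0.123320.
u_2 = 0.123320 × 0.692 + 0.029 = 0.114337.
u_3 = 0.114337 × 0.692 + 0.029 = 0.108121.

Unemployment rate after three months ≈ 10.81%.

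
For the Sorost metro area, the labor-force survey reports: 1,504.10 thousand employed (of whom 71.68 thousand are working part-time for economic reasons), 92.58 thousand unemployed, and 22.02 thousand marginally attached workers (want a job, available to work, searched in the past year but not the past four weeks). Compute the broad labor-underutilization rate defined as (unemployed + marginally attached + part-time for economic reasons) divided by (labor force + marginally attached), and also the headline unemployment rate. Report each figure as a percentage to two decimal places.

Broad underutilization rate ≈ 11.51%; headline unemployment rate ≈ 5.80%.

Labor force = 1,504.10 + 92.58 = 1,596.68 thousand.
Numerator = 92.58 + 22.02 + 71.68 = 186.28 thousand.
Denominator = 1,596.68 + 22.02 = 1,618.70 thousand.
Broad rate = 186.28 / 1,618.70 = 11.51%.
Headline unemployment rate = 92.58 / 1,596.68 = 5.80%.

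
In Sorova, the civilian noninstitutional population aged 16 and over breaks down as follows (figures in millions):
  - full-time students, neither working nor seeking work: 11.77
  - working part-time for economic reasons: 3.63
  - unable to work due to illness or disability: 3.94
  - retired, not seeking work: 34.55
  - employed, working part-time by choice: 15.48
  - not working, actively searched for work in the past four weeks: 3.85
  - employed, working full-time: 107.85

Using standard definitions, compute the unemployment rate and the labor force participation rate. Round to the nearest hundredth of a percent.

Employed = 3.63 + 15.48 + 107.85 = 126.96 million (anyone who worked, including part-time for economic reasons, counts as employed).
Unemployed = 3.85 million.
Labor force = 126.96 + 3.85 = 130.81 million.
Not in labor force = 11.77 + 3.94 + 34.55 = 50.26 million (those not working and not actively searching are outside the labor force).
Civilian working-age population = 130.81 + 50.26 = 181.07 million.
Unemployment rate = 3.85 / 130.81 = 2.94%.
Labor force participation rate = 130.81 / 181.07 = 72.24%.

Unemployment rate ≈ 2.94%; labor force participation rate ≈ 72.24%.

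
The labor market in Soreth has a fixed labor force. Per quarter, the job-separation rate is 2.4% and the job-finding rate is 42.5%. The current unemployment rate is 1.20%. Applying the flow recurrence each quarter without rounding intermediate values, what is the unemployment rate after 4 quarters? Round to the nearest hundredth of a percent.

Unemployment rate after four quarters ≈ 4.96%.

With a fixed labor force, u_{t+1} = u_t + s·(1−u_t) − f·u_t = u_t·(1−s−f) + s.
Here 1−s−f = 0.551 and s = 0.024.
u_1 = 0.012000 × 0.551 + 0.024 = 0.030612.
u_2 = 0.030612 × 0.551 + 0.024 = 0.040867.
u_3 = 0.040867 × 0.551 + 0.024 = 0.046518.
u_4 = 0.046518 × 0.551 + 0.024 = 0.049631.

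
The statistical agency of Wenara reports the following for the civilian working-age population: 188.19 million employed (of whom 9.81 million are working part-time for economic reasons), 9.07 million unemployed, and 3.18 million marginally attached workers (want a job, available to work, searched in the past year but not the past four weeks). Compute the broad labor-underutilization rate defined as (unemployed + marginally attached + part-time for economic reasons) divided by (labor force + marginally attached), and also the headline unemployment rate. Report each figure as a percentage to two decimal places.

Broad underutilization rate ≈ 11.01%; headline unemployment rate ≈ 4.60%.

Labor force = 188.19 + 9.07 = 197.26 million.
Numerator = 9.07 + 3.18 + 9.81 = 22.06 million.
Denominator = 197.26 + 3.18 = 200.44 million.
Broad rate = 22.06 / 200.44 = 11.01%.
Headline unemployment rate = 9.07 / 197.26 = 4.60%.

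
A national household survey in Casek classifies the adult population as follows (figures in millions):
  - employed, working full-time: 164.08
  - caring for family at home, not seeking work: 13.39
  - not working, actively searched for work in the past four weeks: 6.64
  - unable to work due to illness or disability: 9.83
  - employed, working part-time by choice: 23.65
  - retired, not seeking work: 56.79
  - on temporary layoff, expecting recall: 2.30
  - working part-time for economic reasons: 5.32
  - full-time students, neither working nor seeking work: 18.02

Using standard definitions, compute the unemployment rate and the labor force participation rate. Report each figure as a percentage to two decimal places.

Unemployment rate ≈ 4.43%; labor force participation rate ≈ 67.33%.

Employed = 164.08 + 23.65 + 5.32 = 193.05 million (anyone who worked, including part-time for economic reasons, counts as employed).
Unemployed = 6.64 + 2.30 = 8.94 million (jobless and actively searching, or on temporary layoff).
Labor force = 193.05 + 8.94 = 201.99 million.
Not in labor force = 13.39 + 9.83 + 56.79 + 18.02 = 98.03 million (those not working and not actively searching are outside the labor force).
Civilian working-age population = 201.99 + 98.03 = 300.02 million.
Unemployment rate = 8.94 / 201.99 = 4.43%.
Labor force participation rate = 201.99 / 300.02 = 67.33%.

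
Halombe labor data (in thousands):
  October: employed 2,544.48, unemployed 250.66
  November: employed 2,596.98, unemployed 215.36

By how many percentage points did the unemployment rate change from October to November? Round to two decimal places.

October: labor force = 2,544.48 + 250.66 = 2,795.14; u = 250.66/2,795.14 = 8.97%.
November: labor force = 2,596.98 + 215.36 = 2,812.34; u = 215.36/2,812.34 = 7.66%.
Change = 7.66% − 8.97% = −1.31 pp.

The unemployment rate changed by −1.31 percentage points.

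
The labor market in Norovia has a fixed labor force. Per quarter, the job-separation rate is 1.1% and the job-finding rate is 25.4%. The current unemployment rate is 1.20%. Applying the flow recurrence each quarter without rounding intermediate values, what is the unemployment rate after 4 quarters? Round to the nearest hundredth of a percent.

With a fixed labor force, u_{t+1} = u_t + s·(1−u_t) − f·u_t = u_t·(1−s−f) + s.
Here 1−s−f = 0.735 and s = 0.011.
u_1 = 0.012000 × 0.735 + 0.011 = 0.019820.
u_2 = 0.019820 × 0.735 + 0.011 = 0.025568.
u_3 = 0.025568 × 0.735 + 0.011 = 0.029792.
u_4 = 0.029792 × 0.735 + 0.011 = 0.032897.

Unemployment rate after four quarters ≈ 3.29%.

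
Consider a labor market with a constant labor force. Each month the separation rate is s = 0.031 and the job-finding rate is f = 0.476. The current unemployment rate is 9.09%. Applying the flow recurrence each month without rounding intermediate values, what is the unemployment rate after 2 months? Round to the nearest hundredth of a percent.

With a fixed labor force, u_{t+1} = u_t + s·(1−u_t) − f·u_t = u_t·(1−s−f) + s.
Here 1−s−f = 0.493 and s = 0.031.
u_1 = 0.090900 × 0.493 + 0.031 = 0.075814.
u_2 = 0.075814 × 0.493 + 0.031 = 0.068376.

Unemployment rate after two months ≈ 6.84%.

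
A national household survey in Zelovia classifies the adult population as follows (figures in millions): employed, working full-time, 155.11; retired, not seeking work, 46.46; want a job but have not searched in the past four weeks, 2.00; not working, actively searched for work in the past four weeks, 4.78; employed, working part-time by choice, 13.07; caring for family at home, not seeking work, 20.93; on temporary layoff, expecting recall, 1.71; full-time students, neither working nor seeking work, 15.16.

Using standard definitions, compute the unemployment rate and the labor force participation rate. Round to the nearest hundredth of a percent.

Unemployment rate ≈ 3.72%; labor force participation rate ≈ 67.38%.

Employed = 155.11 + 13.07 = 168.18 million.
Unemployed = 4.78 + 1.71 = 6.49 million (jobless and actively searching, or on temporary layoff).
Labor force = 168.18 + 6.49 = 174.67 million.
Not in labor force = 46.46 + 2.00 + 20.93 + 15.16 = 84.55 million (those not working and not actively searching are outside the labor force — including those who want a job but have given up searching).
Civilian working-age population = 174.67 + 84.55 = 259.22 million.
Unemployment rate = 6.49 / 174.67 = 3.72%.
Labor force participation rate = 174.67 / 259.22 = 67.38%.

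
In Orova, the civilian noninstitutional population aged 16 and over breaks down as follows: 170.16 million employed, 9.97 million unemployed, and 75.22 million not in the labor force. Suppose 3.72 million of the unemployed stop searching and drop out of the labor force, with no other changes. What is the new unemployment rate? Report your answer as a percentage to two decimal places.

New unemployment rate ≈ 3.54%.

Initially, labor force = 170.16 + 9.97 = 180.13 million, so u = 9.97/180.13 = 5.53%.
After the change, unemployed and labor force both fall by 3.72 → E = 170.16, U = 6.25, labor force = 176.41 million.
New unemployment rate = 6.25 / 176.41 = 3.54%.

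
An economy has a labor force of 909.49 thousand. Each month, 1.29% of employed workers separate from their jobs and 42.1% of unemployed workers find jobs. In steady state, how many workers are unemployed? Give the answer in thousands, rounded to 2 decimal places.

Steady-state unemployment rate u* = s/(s+f) = 1.29/(1.29+42.1) = 0.029730.
Unemployed = u* × labor force = 0.029730 × 909.49 ≈ 27.04 thousand.

About 27.04 thousand are unemployed in steady state.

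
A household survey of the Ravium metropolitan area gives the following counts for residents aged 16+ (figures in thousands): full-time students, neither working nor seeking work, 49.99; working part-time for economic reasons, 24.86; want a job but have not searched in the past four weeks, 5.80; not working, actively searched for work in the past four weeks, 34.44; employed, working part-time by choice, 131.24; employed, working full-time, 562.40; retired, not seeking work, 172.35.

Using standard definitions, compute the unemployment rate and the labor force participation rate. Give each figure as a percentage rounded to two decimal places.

Unemployment rate ≈ 4.57%; labor force participation rate ≈ 76.75%.

Employed = 24.86 + 131.24 + 562.40 = 718.50 thousand (anyone who worked, including part-time for economic reasons, counts as employed).
Unemployed = 34.44 thousand.
Labor force = 718.50 + 34.44 = 752.94 thousand.
Not in labor force = 49.99 + 5.80 + 172.35 = 228.14 thousand (those not working and not actively searching are outside the labor force — including those who want a job but have given up searching).
Civilian working-age population = 752.94 + 228.14 = 981.08 thousand.
Unemployment rate = 34.44 / 752.94 = 4.57%.
Labor force participation rate = 752.94 / 981.08 = 76.75%.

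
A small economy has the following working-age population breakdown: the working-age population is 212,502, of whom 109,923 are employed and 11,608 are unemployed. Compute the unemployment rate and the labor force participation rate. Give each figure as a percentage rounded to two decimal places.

Labor force = employed + unemployed = 109,923 + 11,608 = 121,531.
Unemployment rate = 11,608 / 121,531 = 9.55%.
Labor force participation rate = 121,531 / 212,502 = 57.19%.

Unemployment rate ≈ 9.55%; labor force participation rate ≈ 57.19%.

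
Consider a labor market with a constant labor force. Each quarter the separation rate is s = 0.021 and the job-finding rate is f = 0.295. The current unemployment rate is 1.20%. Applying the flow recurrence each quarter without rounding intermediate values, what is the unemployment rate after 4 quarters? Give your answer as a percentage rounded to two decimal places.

Unemployment rate after four quarters ≈ 5.45%.

With a fixed labor force, u_{t+1} = u_t + s·(1−u_t) − f·u_t = u_t·(1−s−f) + s.
Here 1−s−f = 0.684 and s = 0.021.
u_1 = 0.012000 × 0.684 + 0.021 = 0.029208.
u_2 = 0.029208 × 0.684 + 0.021 = 0.040978.
u_3 = 0.040978 × 0.684 + 0.021 = 0.049029.
u_4 = 0.049029 × 0.684 + 0.021 = 0.054536.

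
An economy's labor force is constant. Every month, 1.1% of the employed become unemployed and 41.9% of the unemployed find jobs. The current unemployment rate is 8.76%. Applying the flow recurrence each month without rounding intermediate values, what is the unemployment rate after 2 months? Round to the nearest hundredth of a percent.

Unemployment rate after two months ≈ 4.57%.

With a fixed labor force, u_{t+1} = u_t + s·(1−u_t) − f·u_t = u_t·(1−s−f) + s.
Here 1−s−f = 0.570 and s = 0.011.
u_1 = 0.087600 × 0.570 + 0.011 = 0.060932.
u_2 = 0.060932 × 0.570 + 0.011 = 0.045731.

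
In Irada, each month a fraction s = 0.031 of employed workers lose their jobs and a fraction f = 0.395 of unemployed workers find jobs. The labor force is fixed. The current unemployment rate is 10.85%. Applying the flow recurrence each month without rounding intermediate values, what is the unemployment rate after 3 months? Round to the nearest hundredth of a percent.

Unemployment rate after three months ≈ 7.95%.

With a fixed labor force, u_{t+1} = u_t + s·(1−u_t) − f·u_t = u_t·(1−s−f) + s.
Here 1−s−f = 0.574 and s = 0.031.
u_1 = 0.108500 × 0.574 + 0.031 = 0.093279.
u_2 = 0.093279 × 0.574 + 0.031 = 0.084542.
u_3 = 0.084542 × 0.574 + 0.031 = 0.079527.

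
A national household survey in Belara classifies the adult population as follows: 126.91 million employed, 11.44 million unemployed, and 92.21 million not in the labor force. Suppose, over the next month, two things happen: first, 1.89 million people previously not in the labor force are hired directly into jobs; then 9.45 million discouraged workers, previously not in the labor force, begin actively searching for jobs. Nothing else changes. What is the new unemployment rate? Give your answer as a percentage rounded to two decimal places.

New unemployment rate ≈ 13.96%.

Initially, labor force = 126.91 + 11.44 = 138.35 million, so u = 11.44/138.35 = 8.27%.
After the first change, employed and labor force both rise by 1.89; unemployed unchanged → E = 128.80, U = 11.44, labor force = 140.24 million.
After the second change, unemployed and labor force both rise by 9.45 → E = 128.80, U = 20.89, labor force = 149.69 million.
New unemployment rate = 20.89 / 149.69 = 13.96%.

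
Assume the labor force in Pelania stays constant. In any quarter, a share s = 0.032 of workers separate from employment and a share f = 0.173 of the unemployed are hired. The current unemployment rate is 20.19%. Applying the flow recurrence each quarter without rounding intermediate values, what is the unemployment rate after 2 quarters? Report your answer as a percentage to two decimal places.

With a fixed labor force, u_{t+1} = u_t + s·(1−u_t) − f·u_t = u_t·(1−s−f) + s.
Here 1−s−f = 0.795 and s = 0.032.
u_1 = 0.201900 × 0.795 + 0.032 = 0.192511.
u_2 = 0.192511 × 0.795 + 0.032 = 0.185046.

Unemployment rate after two quarters ≈ 18.50%.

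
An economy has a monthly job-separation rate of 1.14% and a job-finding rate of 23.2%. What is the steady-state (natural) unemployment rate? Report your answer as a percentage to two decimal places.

At steady state the flows balance: s·E = f·U, so U/(E+U) = s/(s+f).
u* = 1.14 / (1.14 + 23.2) = 1.14 / 24.34 = 4.68%.

Steady-state unemployment rate ≈ 4.68%.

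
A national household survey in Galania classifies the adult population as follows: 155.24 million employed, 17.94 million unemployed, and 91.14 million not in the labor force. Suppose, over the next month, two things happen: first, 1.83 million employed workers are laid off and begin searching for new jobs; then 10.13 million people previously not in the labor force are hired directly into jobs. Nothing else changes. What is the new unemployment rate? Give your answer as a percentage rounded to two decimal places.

Initially, labor force = 155.24 + 17.94 = 173.18 million, so u = 17.94/173.18 = 10.36%.
After the first change, employed falls and unemployed rises by 1.83; labor force unchanged → E = 153.41, U = 19.77, labor force = 173.18 million.
After the second change, employed and labor force both rise by 10.13; unemployed unchanged → E = 163.54, U = 19.77, labor force = 183.31 million.
New unemployment rate = 19.77 / 183.31 = 10.79%.

New unemployment rate ≈ 10.79%.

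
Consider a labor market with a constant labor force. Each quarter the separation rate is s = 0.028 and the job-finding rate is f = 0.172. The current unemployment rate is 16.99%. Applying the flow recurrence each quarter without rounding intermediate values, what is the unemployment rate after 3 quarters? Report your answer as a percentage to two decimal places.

With a fixed labor force, u_{t+1} = u_t + s·(1−u_t) − f·u_t = u_t·(1−s−f) + s.
Here 1−s−f = 0.800 and s = 0.028.
u_1 = 0.169900 × 0.800 + 0.028 = 0.163920.
u_2 = 0.163920 × 0.800 + 0.028 = 0.159136.
u_3 = 0.159136 × 0.800 + 0.028 = 0.155309.

Unemployment rate after three quarters ≈ 15.53%.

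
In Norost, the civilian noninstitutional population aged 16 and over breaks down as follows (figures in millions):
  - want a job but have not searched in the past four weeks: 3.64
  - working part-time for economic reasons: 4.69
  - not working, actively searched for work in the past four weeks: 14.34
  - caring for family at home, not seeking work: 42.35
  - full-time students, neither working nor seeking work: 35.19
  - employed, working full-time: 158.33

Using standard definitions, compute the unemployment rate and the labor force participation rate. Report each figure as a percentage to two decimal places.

Unemployment rate ≈ 8.09%; labor force participation rate ≈ 68.60%.

Employed = 4.69 + 158.33 = 163.02 million (anyone who worked, including part-time for economic reasons, counts as employed).
Unemployed = 14.34 million.
Labor force = 163.02 + 14.34 = 177.36 million.
Not in labor force = 3.64 + 42.35 + 35.19 = 81.18 million (those not working and not actively searching are outside the labor force — including those who want a job but have given up searching).
Civilian working-age population = 177.36 + 81.18 = 258.54 million.
Unemployment rate = 14.34 / 177.36 = 8.09%.
Labor force participation rate = 177.36 / 258.54 = 68.60%.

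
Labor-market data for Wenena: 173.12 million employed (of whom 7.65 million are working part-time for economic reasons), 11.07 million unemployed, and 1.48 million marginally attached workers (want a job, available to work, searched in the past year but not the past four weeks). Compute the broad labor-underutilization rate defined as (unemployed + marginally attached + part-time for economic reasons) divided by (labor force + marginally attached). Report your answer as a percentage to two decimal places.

Broad underutilization rate ≈ 10.88%.

Labor force = 173.12 + 11.07 = 184.19 million.
Numerator = 11.07 + 1.48 + 7.65 = 20.20 million.
Denominator = 184.19 + 1.48 = 185.67 million.
Broad rate = 20.20 / 185.67 = 10.88%.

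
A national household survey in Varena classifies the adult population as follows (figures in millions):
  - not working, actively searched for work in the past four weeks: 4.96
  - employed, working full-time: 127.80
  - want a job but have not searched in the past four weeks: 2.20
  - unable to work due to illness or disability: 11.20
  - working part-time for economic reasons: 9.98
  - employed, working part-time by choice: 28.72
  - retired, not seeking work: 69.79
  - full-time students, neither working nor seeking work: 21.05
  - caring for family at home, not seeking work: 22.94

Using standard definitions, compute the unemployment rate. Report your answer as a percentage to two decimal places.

Unemployment rate ≈ 2.89%.

Employed = 127.80 + 9.98 + 28.72 = 166.50 million (anyone who worked, including part-time for economic reasons, counts as employed).
Unemployed = 4.96 million.
Labor force = 166.50 + 4.96 = 171.46 million.
Unemployment rate = 4.96 / 171.46 = 2.89%.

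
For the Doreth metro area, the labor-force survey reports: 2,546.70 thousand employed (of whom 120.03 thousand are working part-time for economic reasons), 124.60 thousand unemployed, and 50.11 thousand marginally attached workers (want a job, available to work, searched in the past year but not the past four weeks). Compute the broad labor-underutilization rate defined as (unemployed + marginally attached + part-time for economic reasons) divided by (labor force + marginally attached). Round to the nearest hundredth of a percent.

Labor force = 2,546.70 + 124.60 = 2,671.30 thousand.
Numerator = 124.60 + 50.11 + 120.03 = 294.74 thousand.
Denominator = 2,671.30 + 50.11 = 2,721.41 thousand.
Broad rate = 294.74 / 2,721.41 = 10.83%.

Broad underutilization rate ≈ 10.83%.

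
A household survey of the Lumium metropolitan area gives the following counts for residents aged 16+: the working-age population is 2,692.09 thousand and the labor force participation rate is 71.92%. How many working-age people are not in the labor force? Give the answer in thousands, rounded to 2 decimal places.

About 755.94 thousand are not in the labor force.

Share not in the labor force = 1 − 0.7192 = 0.2808.
Not in labor force = 0.2808 × 2,692.09 ≈ 755.94 thousand.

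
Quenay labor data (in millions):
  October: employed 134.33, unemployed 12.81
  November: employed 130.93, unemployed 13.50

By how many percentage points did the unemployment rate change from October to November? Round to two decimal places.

The unemployment rate changed by +0.64 percentage points.

October: labor force = 134.33 + 12.81 = 147.14; u = 12.81/147.14 = 8.71%.
November: labor force = 130.93 + 13.50 = 144.43; u = 13.50/144.43 = 9.35%.
Change = 9.35% − 8.71% = +0.64 pp.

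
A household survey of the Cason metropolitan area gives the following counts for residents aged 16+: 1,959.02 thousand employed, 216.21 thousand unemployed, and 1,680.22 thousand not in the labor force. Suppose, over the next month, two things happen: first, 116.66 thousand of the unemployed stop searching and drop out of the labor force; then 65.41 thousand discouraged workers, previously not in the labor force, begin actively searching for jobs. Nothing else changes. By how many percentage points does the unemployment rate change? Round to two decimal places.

Initially, labor force = 1,959.02 + 216.21 = 2,175.23 thousand, so u = 216.21/2,175.23 = 9.94%.
After the first change, unemployed and labor force both fall by 116.66 → E = 1,959.02, U = 99.55, labor force = 2,058.57 thousand.
After the second change, unemployed and labor force both rise by 65.41 → E = 1,959.02, U = 164.96, labor force = 2,123.98 thousand.
New unemployment rate = 164.96 / 2,123.98 = 7.77%.
Change = 7.77% − 9.94% = −2.17 percentage points.

The unemployment rate changes by −2.17 percentage points.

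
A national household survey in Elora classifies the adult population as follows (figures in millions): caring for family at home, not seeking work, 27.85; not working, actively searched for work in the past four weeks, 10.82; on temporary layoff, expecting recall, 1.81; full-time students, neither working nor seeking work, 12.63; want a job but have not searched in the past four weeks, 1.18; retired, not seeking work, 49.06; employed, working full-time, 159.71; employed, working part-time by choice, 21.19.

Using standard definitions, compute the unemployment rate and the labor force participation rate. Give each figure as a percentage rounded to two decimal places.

Unemployment rate ≈ 6.53%; labor force participation rate ≈ 68.08%.

Employed = 159.71 + 21.19 = 180.90 million.
Unemployed = 10.82 + 1.81 = 12.63 million (jobless and actively searching, or on temporary layoff).
Labor force = 180.90 + 12.63 = 193.53 million.
Not in labor force = 27.85 + 12.63 + 1.18 + 49.06 = 90.72 million (those not working and not actively searching are outside the labor force — including those who want a job but have given up searching).
Civilian working-age population = 193.53 + 90.72 = 284.25 million.
Unemployment rate = 12.63 / 193.53 = 6.53%.
Labor force participation rate = 193.53 / 284.25 = 68.08%.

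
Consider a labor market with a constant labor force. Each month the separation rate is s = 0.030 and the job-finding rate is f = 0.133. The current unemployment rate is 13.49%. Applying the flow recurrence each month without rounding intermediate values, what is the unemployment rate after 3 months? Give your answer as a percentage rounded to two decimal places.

With a fixed labor force, u_{t+1} = u_t + s·(1−u_t) − f·u_t = u_t·(1−s−f) + s.
Here 1−s−f = 0.837 and s = 0.030.
u_1 = 0.134900 × 0.837 + 0.030 = 0.142911.
u_2 = 0.142911 × 0.837 + 0.030 = 0.149617.
u_3 = 0.149617 × 0.837 + 0.030 = 0.155229.

Unemployment rate after three months ≈ 15.52%.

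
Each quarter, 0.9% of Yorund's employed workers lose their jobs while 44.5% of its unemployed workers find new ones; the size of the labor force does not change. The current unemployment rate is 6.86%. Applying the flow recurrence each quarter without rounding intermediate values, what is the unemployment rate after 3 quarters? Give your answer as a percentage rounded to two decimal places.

With a fixed labor force, u_{t+1} = u_t + s·(1−u_t) − f·u_t = u_t·(1−s−f) + s.
Here 1−s−f = 0.546 and s = 0.009.
u_1 = 0.068600 × 0.546 + 0.009 = 0.046456.
u_2 = 0.046456 × 0.546 + 0.009 = 0.034365.
u_3 = 0.034365 × 0.546 + 0.009 = 0.027763.

Unemployment rate after three quarters ≈ 2.78%.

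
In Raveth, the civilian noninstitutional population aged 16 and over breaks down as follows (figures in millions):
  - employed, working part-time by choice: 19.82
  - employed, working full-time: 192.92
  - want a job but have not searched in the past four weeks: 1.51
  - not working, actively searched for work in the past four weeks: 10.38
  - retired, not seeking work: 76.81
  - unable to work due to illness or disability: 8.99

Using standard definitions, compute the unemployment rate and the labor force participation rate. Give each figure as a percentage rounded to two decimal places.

Employed = 19.82 + 192.92 = 212.74 million.
Unemployed = 10.38 million.
Labor force = 212.74 + 10.38 = 223.12 million.
Not in labor force = 1.51 + 76.81 + 8.99 = 87.31 million (those not working and not actively searching are outside the labor force — including those who want a job but have given up searching).
Civilian working-age population = 223.12 + 87.31 = 310.43 million.
Unemployment rate = 10.38 / 223.12 = 4.65%.
Labor force participation rate = 223.12 / 310.43 = 71.87%.

Unemployment rate ≈ 4.65%; labor force participation rate ≈ 71.87%.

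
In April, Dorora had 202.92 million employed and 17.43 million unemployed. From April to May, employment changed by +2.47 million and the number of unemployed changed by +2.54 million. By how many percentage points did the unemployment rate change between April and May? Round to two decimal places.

The unemployment rate changed by +0.95 percentage points.

April: labor force = 202.92 + 17.43 = 220.35; u = 17.43/220.35 = 7.91%.
May: labor force = 205.39 + 19.97 = 225.36; u = 19.97/225.36 = 8.86%.
Change = 8.86% − 7.91% = +0.95 pp.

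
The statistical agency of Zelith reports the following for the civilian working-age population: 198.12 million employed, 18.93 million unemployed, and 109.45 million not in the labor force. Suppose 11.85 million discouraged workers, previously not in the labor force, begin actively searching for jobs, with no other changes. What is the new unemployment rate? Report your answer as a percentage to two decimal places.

Initially, labor force = 198.12 + 18.93 = 217.05 million, so u = 18.93/217.05 = 8.72%.
After the change, unemployed and labor force both rise by 11.85 → E = 198.12, U = 30.78, labor force = 228.90 million.
New unemployment rate = 30.78 / 228.90 = 13.45%.

New unemployment rate ≈ 13.45%.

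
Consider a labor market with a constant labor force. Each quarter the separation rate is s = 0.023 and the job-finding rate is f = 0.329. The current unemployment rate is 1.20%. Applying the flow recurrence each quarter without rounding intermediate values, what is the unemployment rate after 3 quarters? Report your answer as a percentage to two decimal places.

Unemployment rate after three quarters ≈ 5.08%.

With a fixed labor force, u_{t+1} = u_t + s·(1−u_t) − f·u_t = u_t·(1−s−f) + s.
Here 1−s−f = 0.648 and s = 0.023.
u_1 = 0.012000 × 0.648 + 0.023 = 0.030776.
u_2 = 0.030776 × 0.648 + 0.023 = 0.042943.
u_3 = 0.042943 × 0.648 + 0.023 = 0.050827.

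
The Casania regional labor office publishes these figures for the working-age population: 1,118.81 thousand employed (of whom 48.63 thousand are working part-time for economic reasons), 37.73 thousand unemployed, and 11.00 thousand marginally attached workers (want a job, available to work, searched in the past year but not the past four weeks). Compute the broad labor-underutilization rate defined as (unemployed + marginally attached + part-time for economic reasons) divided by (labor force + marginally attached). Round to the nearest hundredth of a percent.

Labor force = 1,118.81 + 37.73 = 1,156.54 thousand.
Numerator = 37.73 + 11.00 + 48.63 = 97.36 thousand.
Denominator = 1,156.54 + 11.00 = 1,167.54 thousand.
Broad rate = 97.36 / 1,167.54 = 8.34%.

Broad underutilization rate ≈ 8.34%.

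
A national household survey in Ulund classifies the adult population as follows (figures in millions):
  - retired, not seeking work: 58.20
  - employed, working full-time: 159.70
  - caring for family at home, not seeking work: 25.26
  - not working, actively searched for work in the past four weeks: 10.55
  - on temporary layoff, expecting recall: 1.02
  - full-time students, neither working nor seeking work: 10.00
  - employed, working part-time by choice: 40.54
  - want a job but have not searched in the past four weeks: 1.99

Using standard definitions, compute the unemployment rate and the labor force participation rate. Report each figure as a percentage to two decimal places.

Employed = 159.70 + 40.54 = 200.24 million.
Unemployed = 10.55 + 1.02 = 11.57 million (jobless and actively searching, or on temporary layoff).
Labor force = 200.24 + 11.57 = 211.81 million.
Not in labor force = 58.20 + 25.26 + 10.00 + 1.99 = 95.45 million (those not working and not actively searching are outside the labor force — including those who want a job but have given up searching).
Civilian working-age population = 211.81 + 95.45 = 307.26 million.
Unemployment rate = 11.57 / 211.81 = 5.46%.
Labor force participation rate = 211.81 / 307.26 = 68.94%.

Unemployment rate ≈ 5.46%; labor force participation rate ≈ 68.94%.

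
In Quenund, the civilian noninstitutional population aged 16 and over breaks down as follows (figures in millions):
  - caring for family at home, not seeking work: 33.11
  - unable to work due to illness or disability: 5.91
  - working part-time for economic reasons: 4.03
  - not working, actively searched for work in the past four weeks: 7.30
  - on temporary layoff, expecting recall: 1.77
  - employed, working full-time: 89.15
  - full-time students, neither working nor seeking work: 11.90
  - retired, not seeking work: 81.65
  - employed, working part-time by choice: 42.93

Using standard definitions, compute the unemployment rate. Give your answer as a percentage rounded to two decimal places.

Employed = 4.03 + 89.15 + 42.93 = 136.11 million (anyone who worked, including part-time for economic reasons, counts as employed).
Unemployed = 7.30 + 1.77 = 9.07 million (jobless and actively searching, or on temporary layoff).
Labor force = 136.11 + 9.07 = 145.18 million.
Unemployment rate = 9.07 / 145.18 = 6.25%.

Unemployment rate ≈ 6.25%.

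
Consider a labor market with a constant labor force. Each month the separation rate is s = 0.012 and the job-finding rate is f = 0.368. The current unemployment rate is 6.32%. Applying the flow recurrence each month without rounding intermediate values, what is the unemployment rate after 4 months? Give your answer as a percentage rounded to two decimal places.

With a fixed labor force, u_{t+1} = u_t + s·(1−u_t) − f·u_t = u_t·(1−s−f) + s.
Here 1−s−f = 0.620 and s = 0.012.
u_1 = 0.063200 × 0.620 + 0.012 = 0.051184.
u_2 = 0.051184 × 0.620 + 0.012 = 0.043734.
u_3 = 0.043734 × 0.620 + 0.012 = 0.039115.
u_4 = 0.039115 × 0.620 + 0.012 = 0.036251.

Unemployment rate after four months ≈ 3.63%.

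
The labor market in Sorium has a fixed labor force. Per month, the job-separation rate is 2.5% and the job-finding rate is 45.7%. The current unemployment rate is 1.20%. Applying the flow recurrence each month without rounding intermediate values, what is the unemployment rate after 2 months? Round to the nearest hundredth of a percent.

With a fixed labor force, u_{t+1} = u_t + s·(1−u_t) − f·u_t = u_t·(1−s−f) + s.
Here 1−s−f = 0.518 and s = 0.025.
u_1 = 0.012000 × 0.518 + 0.025 = 0.031216.
u_2 = 0.031216 × 0.518 + 0.025 = 0.041170.

Unemployment rate after two months ≈ 4.12%.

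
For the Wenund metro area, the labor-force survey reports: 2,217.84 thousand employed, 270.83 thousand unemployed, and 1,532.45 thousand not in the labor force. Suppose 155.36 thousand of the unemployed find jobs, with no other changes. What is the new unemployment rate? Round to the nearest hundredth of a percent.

New unemployment rate ≈ 4.64%.

Initially, labor force = 2,217.84 + 270.83 = 2,488.67 thousand, so u = 270.83/2,488.67 = 10.88%.
After the change, unemployed falls and employed rises by 155.36; labor force unchanged → E = 2,373.20, U = 115.47, labor force = 2,488.67 thousand.
New unemployment rate = 115.47 / 2,488.67 = 4.64%.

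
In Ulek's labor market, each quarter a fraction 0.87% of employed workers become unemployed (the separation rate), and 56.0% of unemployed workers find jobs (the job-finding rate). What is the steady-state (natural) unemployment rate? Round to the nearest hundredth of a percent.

Steady-state unemployment rate ≈ 1.53%.

At steady state the flows balance: s·E = f·U, so U/(E+U) = s/(s+f).
u* = 0.87 / (0.87 + 56.0) = 0.87 / 56.87 = 1.53%.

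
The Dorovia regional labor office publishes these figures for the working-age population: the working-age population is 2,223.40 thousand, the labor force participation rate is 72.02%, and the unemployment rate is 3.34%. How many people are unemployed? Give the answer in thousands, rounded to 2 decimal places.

About 53.48 thousand are unemployed.

Labor force = 0.7202 × 2,223.40 = 1,601.29 thousand.
Unemployed = 0.0334 × 1,601.29 ≈ 53.48 thousand.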